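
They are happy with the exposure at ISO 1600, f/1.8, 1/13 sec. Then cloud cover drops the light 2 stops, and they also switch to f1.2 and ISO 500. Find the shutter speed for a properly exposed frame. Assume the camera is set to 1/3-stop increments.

Scene light: 2 stops darker.
Aperture: f/1.8 → f/1.6 → f/1.4 → f/1.2 — 1 stop wider (brighter).
ISO: 1600 → 1250 → 1000 → 800 → 640 → 500 — 1 2/3 stops dropped (darker).
Net so far: 2 2/3 stops darker. Shutter speed: 1/13 → 1/10 → 1/8 → 1/6 → 1/5 → 1/4 → 0.3 → 0.4 → 0.5.

0.5 s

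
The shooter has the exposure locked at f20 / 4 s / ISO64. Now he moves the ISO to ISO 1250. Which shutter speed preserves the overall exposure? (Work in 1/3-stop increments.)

1/5s

ISO: 64 → 80 → 100 → 125 → 160 → 200 → 250 → 320 → 400 → 500 → 640 → 800 → 1000 → 1250 — 4 1/3 stops higher (brighter).
Need 4 1/3 stops darker from the shutter speed: 4 → 3.2 → 2.5 → 2 → 1.6 → 1.3 → 1 → 0.8 → 0.6 → 0.5 → 0.4 → 0.3 → 1/4 → 1/5.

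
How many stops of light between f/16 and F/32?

2 stops

f/16 → f/22 → f/32 — count the steps: 2 stops.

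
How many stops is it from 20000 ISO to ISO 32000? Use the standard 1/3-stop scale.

2/3 stop

20000 → 25600 → 32000 — count the steps: 2 third-stops = 2/3 stop.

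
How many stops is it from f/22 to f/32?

1 stop

f/22 → f/32 — count the steps: 1 stop.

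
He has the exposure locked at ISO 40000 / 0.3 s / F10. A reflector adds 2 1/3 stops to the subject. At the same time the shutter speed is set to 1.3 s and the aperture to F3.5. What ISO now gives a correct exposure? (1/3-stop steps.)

Scene light: 2 1/3 stops brighter.
Shutter speed: 0.3 → 0.4 → 0.5 → 0.6 → 0.8 → 1 → 1.3 — 2 stops longer (brighter).
Aperture: f/10 → f/9 → f/8 → f/7.1 → f/6.3 → f/5.6 → f/5 → f/4.5 → f/4 → f/3.5 — 3 stops larger aperture (brighter).
Net so far: 7 1/3 stops brighter. ISO: 40000 → 32000 → 25600 → 20000 → 16000 → 12800 → 10000 → 8000 → 6400 → 5000 → 4000 → 3200 → 2500 → 2000 → 1600 → 1250 → 1000 → 800 → 640 → 500 → 400 → 320 → 250.

ISO 250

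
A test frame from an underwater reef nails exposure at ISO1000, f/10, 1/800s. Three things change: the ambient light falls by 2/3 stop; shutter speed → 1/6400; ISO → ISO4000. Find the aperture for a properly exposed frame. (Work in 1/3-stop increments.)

Scene light: 2/3 stop darker.
Shutter speed: 1/800 → 1/1000 → 1/1250 → 1/1600 → 1/2000 → 1/2500 → 1/3200 → 1/4000 → 1/5000 → 1/6400 — 3 stops shorter (darker).
ISO: 1000 → 1250 → 1600 → 2000 → 2500 → 3200 → 4000 — 2 stops raised (brighter).
Net so far: 1 2/3 stops darker. Aperture: f/10 → f/9 → f/8 → f/7.1 → f/6.3 → f/5.6.

f/5.6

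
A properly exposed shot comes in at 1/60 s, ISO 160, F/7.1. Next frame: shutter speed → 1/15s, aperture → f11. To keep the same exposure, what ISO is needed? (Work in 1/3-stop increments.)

ISO 100

Shutter speed: 1/60 → 1/50 → 1/40 → 1/30 → 1/25 → 1/20 → 1/15 — 2 stops slower (brighter).
Aperture: f/7.1 → f/8 → f/9 → f/10 → f/11 — 1 1/3 stops stopped down (darker).
Net change so far: 2/3 stop brighter. Offset with the ISO: 160 → 125 → 100.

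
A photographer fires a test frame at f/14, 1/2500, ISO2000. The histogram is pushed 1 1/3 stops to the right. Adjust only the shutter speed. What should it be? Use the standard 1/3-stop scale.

1/6400s

Overexposed by 1 1/3 stops → need 1 1/3 stops darker.
Shutter speed: 1/2500 → 1/3200 → 1/4000 → 1/5000 → 1/6400.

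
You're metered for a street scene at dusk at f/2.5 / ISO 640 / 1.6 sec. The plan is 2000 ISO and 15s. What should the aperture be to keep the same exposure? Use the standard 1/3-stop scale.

f/14

ISO: 640 → 800 → 1000 → 1250 → 1600 → 2000 — 1 2/3 stops raised (brighter).
Shutter speed: 1.6 → 2 → 2.5 → 3.2 → 4 → 5 → 6 → 8 → 10 → 13 → 15 — 3 1/3 stops longer (brighter).
Net change so far: 5 stops brighter. Offset with the aperture: f/2.5 → f/2.8 → f/3.2 → f/3.5 → f/4 → f/4.5 → f/5 → f/5.6 → f/6.3 → f/7.1 → f/8 → f/9 → f/10 → f/11 → f/13 → f/14.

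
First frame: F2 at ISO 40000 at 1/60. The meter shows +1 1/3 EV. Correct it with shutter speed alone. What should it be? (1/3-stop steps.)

Overexposed by 1 1/3 stops → need 1 1/3 stops darker.
Shutter speed: 1/60 → 1/80 → 1/100 → 1/125 → 1/160.

1/160s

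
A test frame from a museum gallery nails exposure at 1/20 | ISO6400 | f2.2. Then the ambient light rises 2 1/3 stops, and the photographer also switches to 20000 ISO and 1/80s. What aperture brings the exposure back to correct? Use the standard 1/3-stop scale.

f/4.5

Scene light: 2 1/3 stops brighter.
ISO: 6400 → 8000 → 10000 → 12800 → 16000 → 20000 — 1 2/3 stops higher (brighter).
Shutter speed: 1/20 → 1/25 → 1/30 → 1/40 → 1/50 → 1/60 → 1/80 — 2 stops shorter (darker).
Net so far: 2 stops brighter. Aperture: f/2.2 → f/2.5 → f/2.8 → f/3.2 → f/3.5 → f/4 → f/4.5.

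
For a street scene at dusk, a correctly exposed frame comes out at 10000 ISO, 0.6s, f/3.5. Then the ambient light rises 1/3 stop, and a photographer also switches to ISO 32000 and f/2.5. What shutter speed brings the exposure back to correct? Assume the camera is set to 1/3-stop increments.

Scene light: 1/3 stop brighter.
ISO: 10000 → 12800 → 16000 → 20000 → 25600 → 32000 — 1 2/3 stops higher (brighter).
Aperture: f/3.5 → f/3.2 → f/2.8 → f/2.5 — 1 stop opened up (brighter).
Net so far: 3 stops brighter. Shutter speed: 0.6 → 0.5 → 0.4 → 0.3 → 1/4 → 1/5 → 1/6 → 1/8 → 1/10 → 1/13.

1/13s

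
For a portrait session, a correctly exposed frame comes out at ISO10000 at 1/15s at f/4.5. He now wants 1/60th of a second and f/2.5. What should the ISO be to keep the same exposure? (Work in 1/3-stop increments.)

Shutter speed: 1/15 → 1/20 → 1/25 → 1/30 → 1/40 → 1/50 → 1/60 — 2 stops faster (darker).
Aperture: f/4.5 → f/4 → f/3.5 → f/3.2 → f/2.8 → f/2.5 — 1 2/3 stops wider (brighter).
Net change so far: 1/3 stop darker. Offset with the ISO: 10000 → 12800.

ISO 12800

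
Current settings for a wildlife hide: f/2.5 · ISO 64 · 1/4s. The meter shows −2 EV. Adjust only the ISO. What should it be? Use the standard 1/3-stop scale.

ISO 250

Underexposed by 2 stops → need 2 stops brighter.
ISO: 64 → 80 → 100 → 125 → 160 → 200 → 250.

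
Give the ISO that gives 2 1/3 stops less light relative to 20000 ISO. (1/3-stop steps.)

ISO 4000

ISO: 20000 → 16000 → 12800 → 10000 → 8000 → 6400 → 5000 → 4000 — 2 1/3 stops dropped (darker).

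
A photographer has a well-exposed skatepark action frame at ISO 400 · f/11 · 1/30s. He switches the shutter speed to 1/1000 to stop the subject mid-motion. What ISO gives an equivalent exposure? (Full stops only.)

ISO 12800

Shutter speed: 1/30 → 1/60 → 1/125 → 1/250 → 1/500 → 1/1000 — 5 stops shorter (darker).
Need 5 stops brighter from the ISO: 400 → 800 → 1600 → 3200 → 6400 → 12800.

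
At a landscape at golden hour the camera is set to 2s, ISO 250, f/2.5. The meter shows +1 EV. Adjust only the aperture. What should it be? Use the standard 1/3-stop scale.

Overexposed by 1 stop → need 1 stop darker.
Aperture: f/2.5 → f/2.8 → f/3.2 → f/3.5.

f/3.5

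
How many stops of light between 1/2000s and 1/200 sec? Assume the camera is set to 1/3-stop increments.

1/2000 → 1/1600 → 1/1250 → 1/1000 → 1/800 → 1/640 → 1/500 → 1/400 → 1/320 → 1/250 → 1/200 — count the steps: 10 third-stops = 3 1/3 stops.

3 1/3 stops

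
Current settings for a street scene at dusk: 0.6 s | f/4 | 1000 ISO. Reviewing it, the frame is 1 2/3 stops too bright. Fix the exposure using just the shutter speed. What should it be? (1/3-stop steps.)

Overexposed by 1 2/3 stops → need 1 2/3 stops darker.
Shutter speed: 0.6 → 0.5 → 0.4 → 0.3 → 1/4 → 1/5.

1/5s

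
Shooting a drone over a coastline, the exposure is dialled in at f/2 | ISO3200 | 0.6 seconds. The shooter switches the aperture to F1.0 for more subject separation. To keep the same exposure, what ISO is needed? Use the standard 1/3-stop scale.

ISO 800

Aperture: f/2 → f/1.8 → f/1.6 → f/1.4 → f/1.2 → f/1.1 → f/1.0 — 2 stops opened up (brighter).
Need 2 stops darker from the ISO: 3200 → 2500 → 2000 → 1600 → 1250 → 1000 → 800.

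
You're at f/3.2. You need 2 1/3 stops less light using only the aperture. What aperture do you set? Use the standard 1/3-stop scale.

Aperture: f/3.2 → f/3.5 → f/4 → f/4.5 → f/5 → f/5.6 → f/6.3 → f/7.1 — 2 1/3 stops narrower (darker).

f/7.1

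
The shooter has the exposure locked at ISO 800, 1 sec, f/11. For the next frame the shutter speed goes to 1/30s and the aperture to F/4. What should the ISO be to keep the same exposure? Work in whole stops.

Shutter speed: 1 → 1/2 → 1/4 → 1/8 → 1/15 → 1/30 — 5 stops shorter (darker).
Aperture: f/11 → f/8 → f/5.6 → f/4 — 3 stops opened up (brighter).
Net change so far: 2 stops darker. Offset with the ISO: 800 → 1600 → 3200.

ISO 3200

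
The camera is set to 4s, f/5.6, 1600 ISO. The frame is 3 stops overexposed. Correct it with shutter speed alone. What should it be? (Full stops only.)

1/2s

Overexposed by 3 stops → need 3 stops darker.
Shutter speed: 4 → 2 → 1 → 1/2.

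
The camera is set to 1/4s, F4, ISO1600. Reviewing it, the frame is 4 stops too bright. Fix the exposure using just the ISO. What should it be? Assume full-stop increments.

ISO 100

Overexposed by 4 stops → need 4 stops darker.
ISO: 1600 → 800 → 400 → 200 → 100.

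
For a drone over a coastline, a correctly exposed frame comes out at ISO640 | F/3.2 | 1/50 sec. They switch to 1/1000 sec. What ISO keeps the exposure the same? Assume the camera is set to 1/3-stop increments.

ISO 12800

Shutter speed: 1/50 → 1/60 → 1/80 → 1/100 → 1/125 → 1/160 → 1/200 → 1/250 → 1/320 → 1/400 → 1/500 → 1/640 → 1/800 → 1/1000 — 4 1/3 stops faster (darker).
Need 4 1/3 stops brighter from the ISO: 640 → 800 → 1000 → 1250 → 1600 → 2000 → 2500 → 3200 → 4000 → 5000 → 6400 → 8000 → 10000 → 12800.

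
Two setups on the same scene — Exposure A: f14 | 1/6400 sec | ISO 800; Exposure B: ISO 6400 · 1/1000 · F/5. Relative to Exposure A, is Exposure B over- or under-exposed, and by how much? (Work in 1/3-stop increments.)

8 2/3 stops brighter

Aperture: f/14 → f/13 → f/11 → f/10 → f/9 → f/8 → f/7.1 → f/6.3 → f/5.6 → f/5 — 3 stops opened up (brighter).
Shutter speed: 1/6400 → 1/5000 → 1/4000 → 1/3200 → 1/2500 → 1/2000 → 1/1600 → 1/1250 → 1/1000 — 2 2/3 stops longer (brighter).
ISO: 800 → 1000 → 1250 → 1600 → 2000 → 2500 → 3200 → 4000 → 5000 → 6400 — 3 stops higher (brighter).
Net: +3 +2 2/3 +3 = +8 2/3 stops.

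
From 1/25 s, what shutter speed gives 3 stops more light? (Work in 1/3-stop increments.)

Shutter speed: 1/25 → 1/20 → 1/15 → 1/13 → 1/10 → 1/8 → 1/6 → 1/5 → 1/4 → 0.3 — 3 stops longer (brighter).

0.3 s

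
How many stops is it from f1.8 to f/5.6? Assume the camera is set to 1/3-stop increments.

f/1.8 → f/2 → f/2.2 → f/2.5 → f/2.8 → f/3.2 → f/3.5 → f/4 → f/4.5 → f/5 → f/5.6 — count the steps: 10 third-stops = 3 1/3 stops.

3 1/3 stops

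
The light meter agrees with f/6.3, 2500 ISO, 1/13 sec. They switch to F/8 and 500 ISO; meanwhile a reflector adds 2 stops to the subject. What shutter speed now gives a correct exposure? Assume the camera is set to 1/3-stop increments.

1/6s

Scene light: 2 stops brighter.
Aperture: f/6.3 → f/7.1 → f/8 — 2/3 stop stopped down (darker).
ISO: 2500 → 2000 → 1600 → 1250 → 1000 → 800 → 640 → 500 — 2 1/3 stops dropped (darker).
Net so far: 1 stop darker. Shutter speed: 1/13 → 1/10 → 1/8 → 1/6.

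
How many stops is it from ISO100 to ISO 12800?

7 stops

100 → 200 → 400 → 800 → 1600 → 3200 → 6400 → 12800 — count the steps: 7 stops.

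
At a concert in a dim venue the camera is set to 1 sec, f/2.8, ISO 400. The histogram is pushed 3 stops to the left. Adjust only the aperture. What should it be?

f/1.0

Underexposed by 3 stops → need 3 stops brighter.
Aperture: f/2.8 → f/2 → f/1.4 → f/1.0.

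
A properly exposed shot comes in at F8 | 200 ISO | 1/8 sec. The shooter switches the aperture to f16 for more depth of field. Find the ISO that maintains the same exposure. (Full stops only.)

Aperture: f/8 → f/11 → f/16 — 2 stops smaller aperture (darker).
Need 2 stops brighter from the ISO: 200 → 400 → 800.

ISO 800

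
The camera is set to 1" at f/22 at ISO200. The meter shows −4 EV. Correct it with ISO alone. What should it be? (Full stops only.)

Underexposed by 4 stops → need 4 stops brighter.
ISO: 200 → 400 → 800 → 1600 → 3200.

ISO 3200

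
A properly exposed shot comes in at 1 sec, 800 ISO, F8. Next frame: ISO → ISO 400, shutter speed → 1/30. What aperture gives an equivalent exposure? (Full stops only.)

f/1.0

ISO: 800 → 400 — 1 stop dropped (darker).
Shutter speed: 1 → 1/2 → 1/4 → 1/8 → 1/15 → 1/30 — 5 stops faster (darker).
Net change so far: 6 stops darker. Offset with the aperture: f/8 → f/5.6 → f/4 → f/2.8 → f/2 → f/1.4 → f/1.0.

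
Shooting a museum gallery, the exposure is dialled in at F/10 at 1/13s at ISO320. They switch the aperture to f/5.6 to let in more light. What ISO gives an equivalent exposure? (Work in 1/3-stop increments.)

Aperture: f/10 → f/9 → f/8 → f/7.1 → f/6.3 → f/5.6 — 1 2/3 stops larger aperture (brighter).
Need 1 2/3 stops darker from the ISO: 320 → 250 → 200 → 160 → 125 → 100.

ISO 100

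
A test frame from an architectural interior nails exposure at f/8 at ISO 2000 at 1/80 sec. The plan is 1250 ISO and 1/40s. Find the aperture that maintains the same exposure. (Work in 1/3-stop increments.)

f/9

ISO: 2000 → 1600 → 1250 — 2/3 stop lower (darker).
Shutter speed: 1/80 → 1/60 → 1/50 → 1/40 — 1 stop longer (brighter).
Net change so far: 1/3 stop brighter. Offset with the aperture: f/8 → f/9.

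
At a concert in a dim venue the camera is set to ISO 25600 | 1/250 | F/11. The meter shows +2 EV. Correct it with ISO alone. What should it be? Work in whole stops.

Overexposed by 2 stops → need 2 stops darker.
ISO: 25600 → 12800 → 6400.

ISO 6400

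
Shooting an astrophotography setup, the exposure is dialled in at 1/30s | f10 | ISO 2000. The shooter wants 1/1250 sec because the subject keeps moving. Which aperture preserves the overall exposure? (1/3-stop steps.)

Shutter speed: 1/30 → 1/40 → 1/50 → 1/60 → 1/80 → 1/100 → 1/125 → 1/160 → 1/200 → 1/250 → 1/320 → 1/400 → 1/500 → 1/640 → 1/800 → 1/1000 → 1/1250 — 5 1/3 stops faster (darker).
Need 5 1/3 stops brighter from the aperture: f/10 → f/9 → f/8 → f/7.1 → f/6.3 → f/5.6 → f/5 → f/4.5 → f/4 → f/3.5 → f/3.2 → f/2.8 → f/2.5 → f/2.2 → f/2 → f/1.8 → f/1.6.

f/1.6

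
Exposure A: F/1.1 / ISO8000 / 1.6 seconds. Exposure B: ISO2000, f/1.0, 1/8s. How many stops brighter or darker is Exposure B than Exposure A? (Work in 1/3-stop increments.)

Aperture: f/1.1 → f/1.0 — 1/3 stop wider (brighter).
Shutter speed: 1.6 → 1.3 → 1 → 0.8 → 0.6 → 0.5 → 0.4 → 0.3 → 1/4 → 1/5 → 1/6 → 1/8 — 3 2/3 stops shorter (darker).
ISO: 8000 → 6400 → 5000 → 4000 → 3200 → 2500 → 2000 — 2 stops lower (darker).
Net: +1/3 −3 2/3 −2 = −5 1/3 stops.

5 1/3 stops darker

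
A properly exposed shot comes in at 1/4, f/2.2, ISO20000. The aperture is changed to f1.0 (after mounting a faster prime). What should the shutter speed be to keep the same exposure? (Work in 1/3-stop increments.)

Aperture: f/2.2 → f/2 → f/1.8 → f/1.6 → f/1.4 → f/1.2 → f/1.1 → f/1.0 — 2 1/3 stops larger aperture (brighter).
Need 2 1/3 stops darker from the shutter speed: 1/4 → 1/5 → 1/6 → 1/8 → 1/10 → 1/13 → 1/15 → 1/20.

1/20s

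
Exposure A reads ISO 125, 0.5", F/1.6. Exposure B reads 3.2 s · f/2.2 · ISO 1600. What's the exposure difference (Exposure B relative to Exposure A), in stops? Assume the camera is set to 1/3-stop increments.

Aperture: f/1.6 → f/1.8 → f/2 → f/2.2 — 1 stop stopped down (darker).
Shutter speed: 0.5 → 0.6 → 0.8 → 1 → 1.3 → 1.6 → 2 → 2.5 → 3.2 — 2 2/3 stops slower (brighter).
ISO: 125 → 160 → 200 → 250 → 320 → 400 → 500 → 640 → 800 → 1000 → 1250 → 1600 — 3 2/3 stops higher (brighter).
Net: −1 +2 2/3 +3 2/3 = +5 1/3 stops.

5 1/3 stops brighter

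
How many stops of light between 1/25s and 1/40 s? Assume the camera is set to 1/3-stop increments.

2/3 stop

1/25 → 1/30 → 1/40 — count the steps: 2 third-stops = 2/3 stop.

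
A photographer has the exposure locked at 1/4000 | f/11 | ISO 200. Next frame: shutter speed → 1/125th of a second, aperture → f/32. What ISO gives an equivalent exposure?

Shutter speed: 1/4000 → 1/2000 → 1/1000 → 1/500 → 1/250 → 1/125 — 5 stops longer (brighter).
Aperture: f/11 → f/16 → f/22 → f/32 — 3 stops stopped down (darker).
Net change so far: 2 stops brighter. Offset with the ISO: 200 → 100 → 50.

ISO 50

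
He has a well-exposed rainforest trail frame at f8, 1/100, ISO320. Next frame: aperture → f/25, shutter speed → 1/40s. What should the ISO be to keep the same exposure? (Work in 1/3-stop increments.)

Aperture: f/8 → f/9 → f/10 → f/11 → f/13 → f/14 → f/16 → f/18 → f/20 → f/22 → f/25 — 3 1/3 stops stopped down (darker).
Shutter speed: 1/100 → 1/80 → 1/60 → 1/50 → 1/40 — 1 1/3 stops longer (brighter).
Net change so far: 2 stops darker. Offset with the ISO: 320 → 400 → 500 → 640 → 800 → 1000 → 1250.

ISO 1250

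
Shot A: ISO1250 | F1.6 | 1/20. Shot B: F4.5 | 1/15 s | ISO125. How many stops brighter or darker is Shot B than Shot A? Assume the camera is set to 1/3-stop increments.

Aperture: f/1.6 → f/1.8 → f/2 → f/2.2 → f/2.5 → f/2.8 → f/3.2 → f/3.5 → f/4 → f/4.5 — 3 stops stopped down (darker).
Shutter speed: 1/20 → 1/15 — 1/3 stop slower (brighter).
ISO: 1250 → 1000 → 800 → 640 → 500 → 400 → 320 → 250 → 200 → 160 → 125 — 3 1/3 stops dropped (darker).
Net: −3 +1/3 −3 1/3 = −6 stops.

6 stops darker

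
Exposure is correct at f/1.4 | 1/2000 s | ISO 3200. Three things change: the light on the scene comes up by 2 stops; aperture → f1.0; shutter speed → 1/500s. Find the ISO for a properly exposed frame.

ISO 100

Scene light: 2 stops brighter.
Aperture: f/1.4 → f/1.0 — 1 stop opened up (brighter).
Shutter speed: 1/2000 → 1/1000 → 1/500 — 2 stops slower (brighter).
Net so far: 5 stops brighter. ISO: 3200 → 1600 → 800 → 400 → 200 → 100.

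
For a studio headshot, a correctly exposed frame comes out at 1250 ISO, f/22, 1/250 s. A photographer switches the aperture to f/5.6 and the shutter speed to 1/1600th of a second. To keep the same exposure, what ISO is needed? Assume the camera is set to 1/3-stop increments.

ISO 500

Aperture: f/22 → f/20 → f/18 → f/16 → f/14 → f/13 → f/11 → f/10 → f/9 → f/8 → f/7.1 → f/6.3 → f/5.6 — 4 stops wider (brighter).
Shutter speed: 1/250 → 1/320 → 1/400 → 1/500 → 1/640 → 1/800 → 1/1000 → 1/1250 → 1/1600 — 2 2/3 stops shorter (darker).
Net change so far: 1 1/3 stops brighter. Offset with the ISO: 1250 → 1000 → 800 → 640 → 500.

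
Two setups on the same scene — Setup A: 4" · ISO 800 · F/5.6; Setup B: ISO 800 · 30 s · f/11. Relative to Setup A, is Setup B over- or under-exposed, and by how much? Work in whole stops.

Aperture: f/5.6 → f/8 → f/11 — 2 stops stopped down (darker).
Shutter speed: 4 → 8 → 15 → 30 — 3 stops slower (brighter).
ISO: unchanged.
Net: −2 +3 = +1 stop.

1 stop brighter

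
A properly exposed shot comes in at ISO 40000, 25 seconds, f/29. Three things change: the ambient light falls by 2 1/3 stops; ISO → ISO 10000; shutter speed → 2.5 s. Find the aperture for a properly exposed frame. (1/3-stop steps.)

f/2

Scene light: 2 1/3 stops darker.
ISO: 40000 → 32000 → 25600 → 20000 → 16000 → 12800 → 10000 — 2 stops dropped (darker).
Shutter speed: 25 → 20 → 15 → 13 → 10 → 8 → 6 → 5 → 4 → 3.2 → 2.5 — 3 1/3 stops shorter (darker).
Net so far: 7 2/3 stops darker. Aperture: f/29 → f/25 → f/22 → f/20 → f/18 → f/16 → f/14 → f/13 → f/11 → f/10 → f/9 → f/8 → f/7.1 → f/6.3 → f/5.6 → f/5 → f/4.5 → f/4 → f/3.5 → f/3.2 → f/2.8 → f/2.5 → f/2.2 → f/2.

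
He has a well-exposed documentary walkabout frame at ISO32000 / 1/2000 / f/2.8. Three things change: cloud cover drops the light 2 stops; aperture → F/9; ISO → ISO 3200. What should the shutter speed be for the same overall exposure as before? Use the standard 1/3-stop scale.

1/5s

Scene light: 2 stops darker.
Aperture: f/2.8 → f/3.2 → f/3.5 → f/4 → f/4.5 → f/5 → f/5.6 → f/6.3 → f/7.1 → f/8 → f/9 — 3 1/3 stops stopped down (darker).
ISO: 32000 → 25600 → 20000 → 16000 → 12800 → 10000 → 8000 → 6400 → 5000 → 4000 → 3200 — 3 1/3 stops lower (darker).
Net so far: 8 2/3 stops darker. Shutter speed: 1/2000 → 1/1600 → 1/1250 → 1/1000 → 1/800 → 1/640 → 1/500 → 1/400 → 1/320 → 1/250 → 1/200 → 1/160 → 1/125 → 1/100 → 1/80 → 1/60 → 1/50 → 1/40 → 1/30 → 1/25 → 1/20 → 1/15 → 1/13 → 1/10 → 1/8 → 1/6 → 1/5.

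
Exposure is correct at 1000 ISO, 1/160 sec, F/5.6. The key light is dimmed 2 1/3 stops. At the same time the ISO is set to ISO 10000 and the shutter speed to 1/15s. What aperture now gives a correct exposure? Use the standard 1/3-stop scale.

f/25

Scene light: 2 1/3 stops darker.
ISO: 1000 → 1250 → 1600 → 2000 → 2500 → 3200 → 4000 → 5000 → 6400 → 8000 → 10000 — 3 1/3 stops higher (brighter).
Shutter speed: 1/160 → 1/125 → 1/100 → 1/80 → 1/60 → 1/50 → 1/40 → 1/30 → 1/25 → 1/20 → 1/15 — 3 1/3 stops longer (brighter).
Net so far: 4 1/3 stops brighter. Aperture: f/5.6 → f/6.3 → f/7.1 → f/8 → f/9 → f/10 → f/11 → f/13 → f/14 → f/16 → f/18 → f/20 → f/22 → f/25.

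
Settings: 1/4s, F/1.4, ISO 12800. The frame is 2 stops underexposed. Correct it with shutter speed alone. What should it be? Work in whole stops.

1 s

Underexposed by 2 stops → need 2 stops brighter.
Shutter speed: 1/4 → 1/2 → 1.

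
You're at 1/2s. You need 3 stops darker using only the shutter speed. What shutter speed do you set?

Shutter speed: 1/2 → 1/4 → 1/8 → 1/15 — 3 stops faster (darker).

1/15s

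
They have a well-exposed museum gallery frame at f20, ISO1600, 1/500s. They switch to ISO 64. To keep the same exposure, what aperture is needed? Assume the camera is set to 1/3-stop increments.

f/4

ISO: 1600 → 1250 → 1000 → 800 → 640 → 500 → 400 → 320 → 250 → 200 → 160 → 125 → 100 → 80 → 64 — 4 2/3 stops dropped (darker).
Need 4 2/3 stops brighter from the aperture: f/20 → f/18 → f/16 → f/14 → f/13 → f/11 → f/10 → f/9 → f/8 → f/7.1 → f/6.3 → f/5.6 → f/5 → f/4.5 → f/4.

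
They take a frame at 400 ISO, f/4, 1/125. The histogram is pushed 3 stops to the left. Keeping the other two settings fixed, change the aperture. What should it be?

f/1.4

Underexposed by 3 stops → need 3 stops brighter.
Aperture: f/4 → f/2.8 → f/2 → f/1.4.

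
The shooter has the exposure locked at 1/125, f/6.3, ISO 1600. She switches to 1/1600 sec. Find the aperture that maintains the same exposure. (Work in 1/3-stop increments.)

Shutter speed: 1/125 → 1/160 → 1/200 → 1/250 → 1/320 → 1/400 → 1/500 → 1/640 → 1/800 → 1/1000 → 1/1250 → 1/1600 — 3 2/3 stops shorter (darker).
Need 3 2/3 stops brighter from the aperture: f/6.3 → f/5.6 → f/5 → f/4.5 → f/4 → f/3.5 → f/3.2 → f/2.8 → f/2.5 → f/2.2 → f/2 → f/1.8.

f/1.8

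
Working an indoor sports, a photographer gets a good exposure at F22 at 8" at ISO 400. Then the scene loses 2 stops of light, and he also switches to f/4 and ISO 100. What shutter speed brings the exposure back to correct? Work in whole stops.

4 s

Scene light: 2 stops darker.
Aperture: f/22 → f/16 → f/11 → f/8 → f/5.6 → f/4 — 5 stops larger aperture (brighter).
ISO: 400 → 200 → 100 — 2 stops lower (darker).
Net so far: 1 stop brighter. Shutter speed: 8 → 4.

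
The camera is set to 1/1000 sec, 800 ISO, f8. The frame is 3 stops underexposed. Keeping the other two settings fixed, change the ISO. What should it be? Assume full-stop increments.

ISO 6400

Underexposed by 3 stops → need 3 stops brighter.
ISO: 800 → 1600 → 3200 → 6400.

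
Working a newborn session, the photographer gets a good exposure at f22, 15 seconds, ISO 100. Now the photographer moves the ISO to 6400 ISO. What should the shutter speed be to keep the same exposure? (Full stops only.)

ISO: 100 → 200 → 400 → 800 → 1600 → 3200 → 6400 — 6 stops higher (brighter).
Need 6 stops darker from the shutter speed: 15 → 8 → 4 → 2 → 1 → 1/2 → 1/4.

1/4s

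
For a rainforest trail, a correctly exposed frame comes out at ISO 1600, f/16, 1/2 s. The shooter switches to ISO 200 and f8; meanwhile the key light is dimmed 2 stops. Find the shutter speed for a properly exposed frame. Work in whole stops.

Scene light: 2 stops darker.
ISO: 1600 → 800 → 400 → 200 — 3 stops lower (darker).
Aperture: f/16 → f/11 → f/8 — 2 stops opened up (brighter).
Net so far: 3 stops darker. Shutter speed: 1/2 → 1 → 2 → 4.

4 s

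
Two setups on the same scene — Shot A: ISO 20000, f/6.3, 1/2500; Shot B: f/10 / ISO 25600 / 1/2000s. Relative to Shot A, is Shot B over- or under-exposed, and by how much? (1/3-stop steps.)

Aperture: f/6.3 → f/7.1 → f/8 → f/9 → f/10 — 1 1/3 stops narrower (darker).
Shutter speed: 1/2500 → 1/2000 — 1/3 stop longer (brighter).
ISO: 20000 → 25600 — 1/3 stop raised (brighter).
Net: −1 1/3 +1/3 +1/3 = −2/3 stops.

2/3 stop darker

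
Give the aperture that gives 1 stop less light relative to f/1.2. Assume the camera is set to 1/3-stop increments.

Aperture: f/1.2 → f/1.4 → f/1.6 → f/1.8 — 1 stop stopped down (darker).

f/1.8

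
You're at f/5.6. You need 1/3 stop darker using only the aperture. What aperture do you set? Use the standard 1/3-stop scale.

f/6.3

Aperture: f/5.6 → f/6.3 — 1/3 stop stopped down (darker).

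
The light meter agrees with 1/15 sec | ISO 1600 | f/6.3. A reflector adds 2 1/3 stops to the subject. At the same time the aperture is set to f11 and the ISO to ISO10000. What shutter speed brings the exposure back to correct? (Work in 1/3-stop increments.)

1/160s

Scene light: 2 1/3 stops brighter.
Aperture: f/6.3 → f/7.1 → f/8 → f/9 → f/10 → f/11 — 1 2/3 stops smaller aperture (darker).
ISO: 1600 → 2000 → 2500 → 3200 → 4000 → 5000 → 6400 → 8000 → 10000 — 2 2/3 stops raised (brighter).
Net so far: 3 1/3 stops brighter. Shutter speed: 1/15 → 1/20 → 1/25 → 1/30 → 1/40 → 1/50 → 1/60 → 1/80 → 1/100 → 1/125 → 1/160.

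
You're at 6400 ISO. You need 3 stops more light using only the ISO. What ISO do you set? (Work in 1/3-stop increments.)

ISO 51200

ISO: 6400 → 8000 → 10000 → 12800 → 16000 → 20000 → 25600 → 32000 → 40000 → 51200 — 3 stops raised (brighter).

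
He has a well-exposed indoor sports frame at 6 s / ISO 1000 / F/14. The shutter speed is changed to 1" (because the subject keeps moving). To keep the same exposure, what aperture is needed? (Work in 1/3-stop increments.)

Shutter speed: 6 → 5 → 4 → 3.2 → 2.5 → 2 → 1.6 → 1.3 → 1 — 2 2/3 stops shorter (darker).
Need 2 2/3 stops brighter from the aperture: f/14 → f/13 → f/11 → f/10 → f/9 → f/8 → f/7.1 → f/6.3 → f/5.6.

f/5.6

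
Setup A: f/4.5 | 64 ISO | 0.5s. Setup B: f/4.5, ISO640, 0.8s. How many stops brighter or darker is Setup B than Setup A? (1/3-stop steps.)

4 stops brighter

Aperture: unchanged.
Shutter speed: 0.5 → 0.6 → 0.8 — 2/3 stop longer (brighter).
ISO: 64 → 80 → 100 → 125 → 160 → 200 → 250 → 320 → 400 → 500 → 640 — 3 1/3 stops higher (brighter).
Net: +2/3 +3 1/3 = +4 stops.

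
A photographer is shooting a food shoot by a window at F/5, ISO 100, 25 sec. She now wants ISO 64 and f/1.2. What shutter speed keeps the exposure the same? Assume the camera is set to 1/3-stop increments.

2.5 s

ISO: 100 → 80 → 64 — 2/3 stop lower (darker).
Aperture: f/5 → f/4.5 → f/4 → f/3.5 → f/3.2 → f/2.8 → f/2.5 → f/2.2 → f/2 → f/1.8 → f/1.6 → f/1.4 → f/1.2 — 4 stops wider (brighter).
Net change so far: 3 1/3 stops brighter. Offset with the shutter speed: 25 → 20 → 15 → 13 → 10 → 8 → 6 → 5 → 4 → 3.2 → 2.5.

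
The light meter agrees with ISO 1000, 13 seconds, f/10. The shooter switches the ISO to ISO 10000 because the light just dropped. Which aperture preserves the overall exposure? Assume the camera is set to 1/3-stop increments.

f/32

ISO: 1000 → 1250 → 1600 → 2000 → 2500 → 3200 → 4000 → 5000 → 6400 → 8000 → 10000 — 3 1/3 stops higher (brighter).
Need 3 1/3 stops darker from the aperture: f/10 → f/11 → f/13 → f/14 → f/16 → f/18 → f/20 → f/22 → f/25 → f/29 → f/32.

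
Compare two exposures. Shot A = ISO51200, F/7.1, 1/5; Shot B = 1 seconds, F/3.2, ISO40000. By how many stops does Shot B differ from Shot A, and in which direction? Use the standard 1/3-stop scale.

Aperture: f/7.1 → f/6.3 → f/5.6 → f/5 → f/4.5 → f/4 → f/3.5 → f/3.2 — 2 1/3 stops opened up (brighter).
Shutter speed: 1/5 → 1/4 → 0.3 → 0.4 → 0.5 → 0.6 → 0.8 → 1 — 2 1/3 stops longer (brighter).
ISO: 51200 → 40000 — 1/3 stop lower (darker).
Net: +2 1/3 +2 1/3 −1/3 = +4 1/3 stops.

4 1/3 stops brighter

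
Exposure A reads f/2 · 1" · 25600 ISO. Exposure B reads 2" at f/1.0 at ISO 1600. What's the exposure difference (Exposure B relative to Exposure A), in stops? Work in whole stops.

Aperture: f/2 → f/1.4 → f/1.0 — 2 stops wider (brighter).
Shutter speed: 1 → 2 — 1 stop slower (brighter).
ISO: 25600 → 12800 → 6400 → 3200 → 1600 — 4 stops lower (darker).
Net: +2 +1 −4 = −1 stop.

1 stop darker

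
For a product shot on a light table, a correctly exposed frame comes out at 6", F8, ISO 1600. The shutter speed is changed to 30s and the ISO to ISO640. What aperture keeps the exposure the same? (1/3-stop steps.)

Shutter speed: 6 → 8 → 10 → 13 → 15 → 20 → 25 → 30 — 2 1/3 stops longer (brighter).
ISO: 1600 → 1250 → 1000 → 800 → 640 — 1 1/3 stops lower (darker).
Net change so far: 1 stop brighter. Offset with the aperture: f/8 → f/9 → f/10 → f/11.

f/11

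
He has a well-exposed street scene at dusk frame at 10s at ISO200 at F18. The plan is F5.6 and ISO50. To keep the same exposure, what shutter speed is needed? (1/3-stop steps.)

4 s

Aperture: f/18 → f/16 → f/14 → f/13 → f/11 → f/10 → f/9 → f/8 → f/7.1 → f/6.3 → f/5.6 — 3 1/3 stops wider (brighter).
ISO: 200 → 160 → 125 → 100 → 80 → 64 → 50 — 2 stops dropped (darker).
Net change so far: 1 1/3 stops brighter. Offset with the shutter speed: 10 → 8 → 6 → 5 → 4.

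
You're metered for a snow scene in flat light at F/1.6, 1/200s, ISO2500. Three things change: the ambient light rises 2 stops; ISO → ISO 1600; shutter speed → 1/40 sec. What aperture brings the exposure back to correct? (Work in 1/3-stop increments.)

Scene light: 2 stops brighter.
ISO: 2500 → 2000 → 1600 — 2/3 stop lower (darker).
Shutter speed: 1/200 → 1/160 → 1/125 → 1/100 → 1/80 → 1/60 → 1/50 → 1/40 — 2 1/3 stops longer (brighter).
Net so far: 3 2/3 stops brighter. Aperture: f/1.6 → f/1.8 → f/2 → f/2.2 → f/2.5 → f/2.8 → f/3.2 → f/3.5 → f/4 → f/4.5 → f/5 → f/5.6.

f/5.6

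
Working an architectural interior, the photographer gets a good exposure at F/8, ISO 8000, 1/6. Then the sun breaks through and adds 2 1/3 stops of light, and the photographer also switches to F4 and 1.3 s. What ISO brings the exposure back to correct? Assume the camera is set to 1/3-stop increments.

Scene light: 2 1/3 stops brighter.
Aperture: f/8 → f/7.1 → f/6.3 → f/5.6 → f/5 → f/4.5 → f/4 — 2 stops larger aperture (brighter).
Shutter speed: 1/6 → 1/5 → 1/4 → 0.3 → 0.4 → 0.5 → 0.6 → 0.8 → 1 → 1.3 — 3 stops longer (brighter).
Net so far: 7 1/3 stops brighter. ISO: 8000 → 6400 → 5000 → 4000 → 3200 → 2500 → 2000 → 1600 → 1250 → 1000 → 800 → 640 → 500 → 400 → 320 → 250 → 200 → 160 → 125 → 100 → 80 → 64 → 50.

ISO 50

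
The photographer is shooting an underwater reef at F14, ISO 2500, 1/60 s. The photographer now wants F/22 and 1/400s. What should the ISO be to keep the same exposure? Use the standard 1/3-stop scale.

Aperture: f/14 → f/16 → f/18 → f/20 → f/22 — 1 1/3 stops stopped down (darker).
Shutter speed: 1/60 → 1/80 → 1/100 → 1/125 → 1/160 → 1/200 → 1/250 → 1/320 → 1/400 — 2 2/3 stops shorter (darker).
Net change so far: 4 stops darker. Offset with the ISO: 2500 → 3200 → 4000 → 5000 → 6400 → 8000 → 10000 → 12800 → 16000 → 20000 → 25600 → 32000 → 40000.

ISO 40000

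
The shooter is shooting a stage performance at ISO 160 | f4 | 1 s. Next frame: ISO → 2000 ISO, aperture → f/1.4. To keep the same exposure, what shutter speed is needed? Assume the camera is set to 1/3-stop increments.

ISO: 160 → 200 → 250 → 320 → 400 → 500 → 640 → 800 → 1000 → 1250 → 1600 → 2000 — 3 2/3 stops higher (brighter).
Aperture: f/4 → f/3.5 → f/3.2 → f/2.8 → f/2.5 → f/2.2 → f/2 → f/1.8 → f/1.6 → f/1.4 — 3 stops opened up (brighter).
Net change so far: 6 2/3 stops brighter. Offset with the shutter speed: 1 → 0.8 → 0.6 → 0.5 → 0.4 → 0.3 → 1/4 → 1/5 → 1/6 → 1/8 → 1/10 → 1/13 → 1/15 → 1/20 → 1/25 → 1/30 → 1/40 → 1/50 → 1/60 → 1/80 → 1/100.

1/100s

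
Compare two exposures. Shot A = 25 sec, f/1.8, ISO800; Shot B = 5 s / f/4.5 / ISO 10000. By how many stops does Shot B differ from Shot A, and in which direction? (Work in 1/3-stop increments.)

Aperture: f/1.8 → f/2 → f/2.2 → f/2.5 → f/2.8 → f/3.2 → f/3.5 → f/4 → f/4.5 — 2 2/3 stops narrower (darker).
Shutter speed: 25 → 20 → 15 → 13 → 10 → 8 → 6 → 5 — 2 1/3 stops faster (darker).
ISO: 800 → 1000 → 1250 → 1600 → 2000 → 2500 → 3200 → 4000 → 5000 → 6400 → 8000 → 10000 — 3 2/3 stops higher (brighter).
Net: −2 2/3 −2 1/3 +3 2/3 = −1 1/3 stops.

1 1/3 stops darker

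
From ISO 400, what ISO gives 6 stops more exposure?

ISO: 400 → 800 → 1600 → 3200 → 6400 → 12800 → 25600 — 6 stops higher (brighter).

ISO 25600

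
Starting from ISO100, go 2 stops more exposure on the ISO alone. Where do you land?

ISO: 100 → 200 → 400 — 2 stops raised (brighter).

ISO 400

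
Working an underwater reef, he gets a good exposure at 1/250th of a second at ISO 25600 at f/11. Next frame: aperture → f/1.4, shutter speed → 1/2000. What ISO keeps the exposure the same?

ISO 3200

Aperture: f/11 → f/8 → f/5.6 → f/4 → f/2.8 → f/2 → f/1.4 — 6 stops larger aperture (brighter).
Shutter speed: 1/250 → 1/500 → 1/1000 → 1/2000 — 3 stops faster (darker).
Net change so far: 3 stops brighter. Offset with the ISO: 25600 → 12800 → 6400 → 3200.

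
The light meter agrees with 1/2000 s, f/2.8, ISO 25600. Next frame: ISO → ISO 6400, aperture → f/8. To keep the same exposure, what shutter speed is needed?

1/60s

ISO: 25600 → 12800 → 6400 — 2 stops lower (darker).
Aperture: f/2.8 → f/4 → f/5.6 → f/8 — 3 stops narrower (darker).
Net change so far: 5 stops darker. Offset with the shutter speed: 1/2000 → 1/1000 → 1/500 → 1/250 → 1/125 → 1/60.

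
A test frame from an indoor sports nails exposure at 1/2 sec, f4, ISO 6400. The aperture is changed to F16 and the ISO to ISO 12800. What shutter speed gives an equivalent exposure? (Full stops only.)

Aperture: f/4 → f/5.6 → f/8 → f/11 → f/16 — 4 stops stopped down (darker).
ISO: 6400 → 12800 — 1 stop higher (brighter).
Net change so far: 3 stops darker. Offset with the shutter speed: 1/2 → 1 → 2 → 4.

4 s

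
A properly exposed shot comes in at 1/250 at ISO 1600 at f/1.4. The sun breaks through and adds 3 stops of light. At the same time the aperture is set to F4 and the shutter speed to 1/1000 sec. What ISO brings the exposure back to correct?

Scene light: 3 stops brighter.
Aperture: f/1.4 → f/2 → f/2.8 → f/4 — 3 stops stopped down (darker).
Shutter speed: 1/250 → 1/500 → 1/1000 — 2 stops shorter (darker).
Net so far: 2 stops darker. ISO: 1600 → 3200 → 6400.

ISO 6400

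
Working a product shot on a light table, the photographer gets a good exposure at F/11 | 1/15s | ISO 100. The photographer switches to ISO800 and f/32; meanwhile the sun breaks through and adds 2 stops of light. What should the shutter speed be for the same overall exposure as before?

1/60s

Scene light: 2 stops brighter.
ISO: 100 → 200 → 400 → 800 — 3 stops higher (brighter).
Aperture: f/11 → f/16 → f/22 → f/32 — 3 stops stopped down (darker).
Net so far: 2 stops brighter. Shutter speed: 1/15 → 1/30 → 1/60.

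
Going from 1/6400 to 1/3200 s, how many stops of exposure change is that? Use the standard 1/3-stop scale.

1 stop

1/6400 → 1/5000 → 1/4000 → 1/3200 — count the steps: 3 third-stops = 1 stop.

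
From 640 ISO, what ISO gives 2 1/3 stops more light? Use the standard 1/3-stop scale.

ISO 3200

ISO: 640 → 800 → 1000 → 1250 → 1600 → 2000 → 2500 → 3200 — 2 1/3 stops raised (brighter).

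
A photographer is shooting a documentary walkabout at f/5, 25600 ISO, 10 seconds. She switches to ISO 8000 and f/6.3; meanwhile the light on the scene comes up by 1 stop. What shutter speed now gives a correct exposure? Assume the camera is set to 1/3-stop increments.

Scene light: 1 stop brighter.
ISO: 25600 → 20000 → 16000 → 12800 → 10000 → 8000 — 1 2/3 stops dropped (darker).
Aperture: f/5 → f/5.6 → f/6.3 — 2/3 stop smaller aperture (darker).
Net so far: 1 1/3 stops darker. Shutter speed: 10 → 13 → 15 → 20 → 25.

25 s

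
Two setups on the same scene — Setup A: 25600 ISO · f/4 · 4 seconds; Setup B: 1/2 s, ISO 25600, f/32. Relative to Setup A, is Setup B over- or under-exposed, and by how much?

Aperture: f/4 → f/5.6 → f/8 → f/11 → f/16 → f/22 → f/32 — 6 stops narrower (darker).
Shutter speed: 4 → 2 → 1 → 1/2 — 3 stops shorter (darker).
ISO: unchanged.
Net: −6 −3 = −9 stops.

9 stops darker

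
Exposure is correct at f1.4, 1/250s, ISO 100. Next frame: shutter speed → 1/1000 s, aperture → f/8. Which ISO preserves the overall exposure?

ISO 12800

Shutter speed: 1/250 → 1/500 → 1/1000 — 2 stops faster (darker).
Aperture: f/1.4 → f/2 → f/2.8 → f/4 → f/5.6 → f/8 — 5 stops smaller aperture (darker).
Net change so far: 7 stops darker. Offset with the ISO: 100 → 200 → 400 → 800 → 1600 → 3200 → 6400 → 12800.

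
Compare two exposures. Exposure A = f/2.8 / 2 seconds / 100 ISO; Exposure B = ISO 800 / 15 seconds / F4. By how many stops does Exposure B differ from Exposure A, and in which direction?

5 stops brighter

Aperture: f/2.8 → f/4 — 1 stop stopped down (darker).
Shutter speed: 2 → 4 → 8 → 15 — 3 stops slower (brighter).
ISO: 100 → 200 → 400 → 800 — 3 stops higher (brighter).
Net: −1 +3 +3 = +5 stops.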